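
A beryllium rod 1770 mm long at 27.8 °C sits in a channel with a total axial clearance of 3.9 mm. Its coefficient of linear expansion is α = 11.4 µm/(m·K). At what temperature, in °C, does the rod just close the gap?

α·L₀·ΔT = 3.9 mm ⇒ ΔT = 3.9 / (11.4×10⁻⁶ × 1770.0) = 193.3 K.
T = 27.8 + 193.3 = 221.1 °C.

221 °C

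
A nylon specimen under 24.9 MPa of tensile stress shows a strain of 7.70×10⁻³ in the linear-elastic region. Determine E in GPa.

3.23 GPa

E = σ/ε = 24.9 MPa / 7.70×10⁻³ = 3234 MPa = 3.23 GPa.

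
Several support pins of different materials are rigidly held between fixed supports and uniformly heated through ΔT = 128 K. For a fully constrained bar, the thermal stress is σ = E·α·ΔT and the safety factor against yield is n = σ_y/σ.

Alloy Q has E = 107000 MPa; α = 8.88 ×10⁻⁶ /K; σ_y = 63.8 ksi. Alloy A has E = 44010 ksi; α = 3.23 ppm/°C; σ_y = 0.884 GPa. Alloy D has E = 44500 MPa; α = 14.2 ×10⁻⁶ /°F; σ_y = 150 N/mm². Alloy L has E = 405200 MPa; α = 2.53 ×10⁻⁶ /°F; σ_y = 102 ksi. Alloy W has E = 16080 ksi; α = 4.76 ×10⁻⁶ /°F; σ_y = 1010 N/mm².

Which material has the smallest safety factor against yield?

In consistent units (E in GPa, α in ×10⁻⁶/K, σ_y in MPa):
  alloy Q: E = 107.0, α = 8.88, σ_y = 439.9 → σ = 122 MPa, n = 3.62
  alloy A: E = 303.4, α = 3.23, σ_y = 884.0 → σ = 125 MPa, n = 7.05
  alloy D: E = 44.50, α = 25.6, σ_y = 150.0 → σ = 146 MPa, n = 1.03
  alloy L: E = 405.2, α = 4.55, σ_y = 703.3 → σ = 236 MPa, n = 2.98
  alloy W: E = 110.9, α = 8.57, σ_y = 1010 → σ = 122 MPa, n = 8.31
Smallest n: alloy D with n = 1.03.

alloy D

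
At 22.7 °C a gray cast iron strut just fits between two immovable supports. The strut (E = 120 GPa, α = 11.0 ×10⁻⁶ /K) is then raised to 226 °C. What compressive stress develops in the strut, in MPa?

ΔT = 203.3 K. Constrained thermal stress σ = E·α·ΔT = 120.0×10³ MPa × 11.0×10⁻⁶ × 203.3 = 268 MPa (compressive).

268 MPa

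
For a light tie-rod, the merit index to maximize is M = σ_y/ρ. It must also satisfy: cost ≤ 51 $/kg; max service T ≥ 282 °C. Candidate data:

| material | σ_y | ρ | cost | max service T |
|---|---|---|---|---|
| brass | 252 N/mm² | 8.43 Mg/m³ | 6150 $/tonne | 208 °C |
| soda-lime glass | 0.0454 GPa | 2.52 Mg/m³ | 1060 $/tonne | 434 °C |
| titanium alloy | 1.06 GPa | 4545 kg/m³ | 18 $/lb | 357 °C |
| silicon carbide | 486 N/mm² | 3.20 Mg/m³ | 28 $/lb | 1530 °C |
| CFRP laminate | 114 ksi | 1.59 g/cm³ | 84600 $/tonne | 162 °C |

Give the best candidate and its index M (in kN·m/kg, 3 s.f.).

Screen on constraints: cost ≤ 51 $/kg; max service T ≥ 282 °C. Survivors: soda-lime glass, titanium alloy.
Convert each candidate to consistent units, then evaluate M:
  soda-lime glass: σ_y = 45.40 MPa, ρ = 2520 kg/m³
  titanium alloy: σ_y = 1060 MPa, ρ = 4545 kg/m³
  titanium alloy: M = 233 kN·m/kg
  soda-lime glass: M = 18.0 kN·m/kg
The maximum is for titanium alloy.

titanium alloy, M = 233 kN·m/kg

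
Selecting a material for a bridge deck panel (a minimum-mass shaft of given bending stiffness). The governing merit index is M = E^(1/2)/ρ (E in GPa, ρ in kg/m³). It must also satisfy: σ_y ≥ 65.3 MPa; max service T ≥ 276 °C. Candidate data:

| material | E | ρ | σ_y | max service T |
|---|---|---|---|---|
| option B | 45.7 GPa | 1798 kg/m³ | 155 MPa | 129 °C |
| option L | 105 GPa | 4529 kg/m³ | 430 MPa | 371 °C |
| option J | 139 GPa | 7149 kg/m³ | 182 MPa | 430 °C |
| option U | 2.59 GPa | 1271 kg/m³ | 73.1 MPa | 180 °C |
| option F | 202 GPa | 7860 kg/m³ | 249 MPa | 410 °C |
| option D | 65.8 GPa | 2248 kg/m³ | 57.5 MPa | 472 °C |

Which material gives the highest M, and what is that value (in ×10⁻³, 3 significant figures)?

Screen on constraints: σ_y ≥ 65.3 MPa; max service T ≥ 276 °C. Survivors: option L, option J, option F.
Per-candidate index values:
  option L: M = 2.26×10⁻³
  option F: M = 1.81×10⁻³
  option J: M = 1.65×10⁻³
Highest index: option L.

option L, M = 2.26×10⁻³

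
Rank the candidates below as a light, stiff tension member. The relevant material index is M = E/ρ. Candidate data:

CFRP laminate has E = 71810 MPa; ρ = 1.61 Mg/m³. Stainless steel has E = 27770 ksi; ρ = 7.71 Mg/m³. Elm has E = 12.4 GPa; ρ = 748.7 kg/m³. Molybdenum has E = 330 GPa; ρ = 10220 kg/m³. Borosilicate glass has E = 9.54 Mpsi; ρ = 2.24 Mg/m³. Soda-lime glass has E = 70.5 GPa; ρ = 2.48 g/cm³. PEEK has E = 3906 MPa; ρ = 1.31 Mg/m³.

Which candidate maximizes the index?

In SI units:
  CFRP laminate: E = 71.81 GPa, ρ = 1610 kg/m³
  stainless steel: E = 191.5 GPa, ρ = 7710 kg/m³
  elm: E = 12.40 GPa, ρ = 748.7 kg/m³
  molybdenum: E = 330.0 GPa, ρ = 10220 kg/m³
  borosilicate glass: E = 65.78 GPa, ρ = 2240 kg/m³
  soda-lime glass: E = 70.50 GPa, ρ = 2480 kg/m³
  PEEK: E = 3.906 GPa, ρ = 1310 kg/m³
  CFRP laminate: M = 44.6 MN·m/kg
  molybdenum: M = 32.3 MN·m/kg
  borosilicate glass: M = 29.4 MN·m/kg
  soda-lime glass: M = 28.4 MN·m/kg
  stainless steel: M = 24.8 MN·m/kg
  elm: M = 16.6 MN·m/kg
  PEEK: M = 2.98 MN·m/kg
The maximum is for CFRP laminate.

CFRP laminate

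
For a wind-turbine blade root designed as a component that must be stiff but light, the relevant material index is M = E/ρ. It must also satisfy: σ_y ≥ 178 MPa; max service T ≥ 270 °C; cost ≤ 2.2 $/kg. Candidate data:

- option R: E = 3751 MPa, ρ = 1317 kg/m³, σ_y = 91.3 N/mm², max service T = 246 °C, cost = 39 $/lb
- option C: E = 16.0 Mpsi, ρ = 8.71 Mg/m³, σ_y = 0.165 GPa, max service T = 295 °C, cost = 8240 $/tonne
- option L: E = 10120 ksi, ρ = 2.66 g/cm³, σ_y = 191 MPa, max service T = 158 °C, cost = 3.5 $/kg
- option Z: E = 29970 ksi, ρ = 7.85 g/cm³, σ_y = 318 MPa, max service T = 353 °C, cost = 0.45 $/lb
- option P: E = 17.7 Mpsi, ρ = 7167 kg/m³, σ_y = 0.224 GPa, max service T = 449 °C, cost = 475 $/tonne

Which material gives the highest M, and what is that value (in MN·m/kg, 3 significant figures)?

Screen on constraints: σ_y ≥ 178 MPa; max service T ≥ 270 °C; cost ≤ 2.2 $/kg. Survivors: option Z, option P.
Normalizing units and computing the index:
  option Z: E = 206.6 GPa, ρ = 7850 kg/m³
  option P: E = 122.0 GPa, ρ = 7167 kg/m³
  option Z: M = 26.3 MN·m/kg
  option P: M = 17.0 MN·m/kg
Option Z ranks first.

option Z, M = 26.3 MN·m/kg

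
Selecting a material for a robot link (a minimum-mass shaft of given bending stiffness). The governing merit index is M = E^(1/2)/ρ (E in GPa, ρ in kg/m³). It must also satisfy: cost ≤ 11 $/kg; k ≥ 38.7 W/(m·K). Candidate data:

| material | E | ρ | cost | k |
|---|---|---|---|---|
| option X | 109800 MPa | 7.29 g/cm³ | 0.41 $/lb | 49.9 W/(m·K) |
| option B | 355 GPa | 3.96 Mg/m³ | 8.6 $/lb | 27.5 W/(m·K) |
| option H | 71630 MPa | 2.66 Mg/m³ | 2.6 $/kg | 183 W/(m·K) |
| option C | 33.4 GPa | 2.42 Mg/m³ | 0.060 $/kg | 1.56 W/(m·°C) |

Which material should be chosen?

Screen on constraints: cost ≤ 11 $/kg; k ≥ 38.7 W/(m·K). Survivors: option X, option H.
Putting every candidate on a common basis:
  option X: E = 109.8 GPa, ρ = 7290 kg/m³
  option H: E = 71.63 GPa, ρ = 2660 kg/m³
  option H: M = 3.18×10⁻³
  option X: M = 1.44×10⁻³
Highest index: option H.

option H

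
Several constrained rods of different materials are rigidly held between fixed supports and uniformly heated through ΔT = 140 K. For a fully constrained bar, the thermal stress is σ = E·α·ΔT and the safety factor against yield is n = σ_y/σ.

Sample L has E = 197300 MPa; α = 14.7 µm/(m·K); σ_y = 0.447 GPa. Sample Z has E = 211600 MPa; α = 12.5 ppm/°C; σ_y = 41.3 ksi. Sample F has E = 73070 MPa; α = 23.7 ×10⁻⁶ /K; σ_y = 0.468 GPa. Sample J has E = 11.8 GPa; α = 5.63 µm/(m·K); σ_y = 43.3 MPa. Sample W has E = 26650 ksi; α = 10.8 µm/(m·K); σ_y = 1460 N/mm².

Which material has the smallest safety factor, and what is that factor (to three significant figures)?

sample Z, n = 0.769

Per material, after unit conversion:
  sample L: E = 197.3, α = 14.7, σ_y = 447.0 → σ = 406 MPa, n = 1.10
  sample Z: E = 211.6, α = 12.5, σ_y = 284.8 → σ = 370 MPa, n = 0.769
  sample F: E = 73.07, α = 23.7, σ_y = 468.0 → σ = 242 MPa, n = 1.93
  sample J: E = 11.80, α = 5.63, σ_y = 43.30 → σ = 9.30 MPa, n = 4.66
  sample W: E = 183.7, α = 10.8, σ_y = 1460 → σ = 278 MPa, n = 5.26
Sample Z has the lowest safety factor, n = 0.769.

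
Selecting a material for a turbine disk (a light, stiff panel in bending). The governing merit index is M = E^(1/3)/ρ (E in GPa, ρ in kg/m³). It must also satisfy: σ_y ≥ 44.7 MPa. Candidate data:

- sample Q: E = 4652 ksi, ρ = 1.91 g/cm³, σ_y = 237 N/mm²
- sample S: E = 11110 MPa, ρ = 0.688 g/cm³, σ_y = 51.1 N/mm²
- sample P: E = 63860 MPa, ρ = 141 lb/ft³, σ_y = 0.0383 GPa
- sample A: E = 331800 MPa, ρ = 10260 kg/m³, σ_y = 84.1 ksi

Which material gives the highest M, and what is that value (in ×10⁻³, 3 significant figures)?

Screen on constraints: σ_y ≥ 44.7 MPa. Survivors: sample Q, sample S, sample A.
Normalizing units and computing the index:
  sample Q: E = 32.07 GPa, ρ = 1910 kg/m³
  sample S: E = 11.11 GPa, ρ = 688.0 kg/m³
  sample A: E = 331.8 GPa, ρ = 10260 kg/m³
  sample S: M = 3.24×10⁻³
  sample Q: M = 1.66×10⁻³
  sample A: M = 0.675×10⁻³
Sample S ranks first.

sample S, M = 3.24×10⁻³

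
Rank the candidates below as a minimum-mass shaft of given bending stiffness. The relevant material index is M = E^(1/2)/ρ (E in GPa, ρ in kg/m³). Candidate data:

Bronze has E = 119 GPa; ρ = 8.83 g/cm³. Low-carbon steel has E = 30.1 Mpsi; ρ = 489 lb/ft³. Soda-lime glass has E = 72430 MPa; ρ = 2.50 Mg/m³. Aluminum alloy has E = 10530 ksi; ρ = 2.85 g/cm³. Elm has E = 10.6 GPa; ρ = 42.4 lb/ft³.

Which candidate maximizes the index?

After converting to SI:
  bronze: E = 119.0 GPa, ρ = 8830 kg/m³
  low-carbon steel: E = 207.5 GPa, ρ = 7833 kg/m³
  soda-lime glass: E = 72.43 GPa, ρ = 2500 kg/m³
  aluminum alloy: E = 72.60 GPa, ρ = 2850 kg/m³
  elm: E = 10.60 GPa, ρ = 679.2 kg/m³
  elm: M = 4.79×10⁻³
  soda-lime glass: M = 3.40×10⁻³
  aluminum alloy: M = 2.99×10⁻³
  low-carbon steel: M = 1.84×10⁻³
  bronze: M = 1.24×10⁻³
Elm has the largest M.

elm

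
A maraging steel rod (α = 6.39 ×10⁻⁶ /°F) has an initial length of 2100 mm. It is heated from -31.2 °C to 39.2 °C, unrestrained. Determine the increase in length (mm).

1.70 mm

Convert α: 6.39×10⁻⁶/°F × (9/5) = 11.5×10⁻⁶/K.
ΔT = 39.2 − (-31.2) = 70.40 K.
ΔL = α·L₀·ΔT = 11.5×10⁻⁶ × 2100 mm × 70.40 K = 1.70 mm.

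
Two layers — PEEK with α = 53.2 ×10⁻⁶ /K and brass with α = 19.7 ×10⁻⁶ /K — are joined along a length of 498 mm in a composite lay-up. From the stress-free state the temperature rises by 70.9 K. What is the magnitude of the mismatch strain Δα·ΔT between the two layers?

2.38×10⁻³

Δα = |53.2 − 19.7|×10⁻⁶/K = 33.5×10⁻⁶/K.
Mismatch strain = Δα·ΔT = 33.5×10⁻⁶ × 70.9 = 2.38×10⁻³.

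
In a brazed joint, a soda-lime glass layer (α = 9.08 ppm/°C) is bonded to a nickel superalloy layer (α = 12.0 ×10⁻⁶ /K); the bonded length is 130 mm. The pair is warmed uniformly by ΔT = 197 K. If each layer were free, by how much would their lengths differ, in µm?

74.8 µm

Δα = |9.08 − 12.0|×10⁻⁶/K = 2.92×10⁻⁶/K.
ΔL_mismatch = Δα·L·ΔT = 2.92×10⁻⁶ × 130.0 mm × 197.0 K = 74.8 µm.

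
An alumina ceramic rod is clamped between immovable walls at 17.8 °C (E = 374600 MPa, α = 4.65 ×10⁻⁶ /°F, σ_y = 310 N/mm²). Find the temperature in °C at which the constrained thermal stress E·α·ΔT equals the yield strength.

117 °C

E = 374600 MPa = 374.6 GPa.
α = 4.65×10⁻⁶/°F × 9/5 = 8.37×10⁻⁶/K.
σ_y = 310 N/mm² = 310.0 MPa.
E·α·ΔT = 310.0 MPa ⇒ ΔT = 310.0 / (374.6×10³ × 8.37×10⁻⁶) = 98.87 K.
T = 17.8 + 98.87 = 116.7 °C.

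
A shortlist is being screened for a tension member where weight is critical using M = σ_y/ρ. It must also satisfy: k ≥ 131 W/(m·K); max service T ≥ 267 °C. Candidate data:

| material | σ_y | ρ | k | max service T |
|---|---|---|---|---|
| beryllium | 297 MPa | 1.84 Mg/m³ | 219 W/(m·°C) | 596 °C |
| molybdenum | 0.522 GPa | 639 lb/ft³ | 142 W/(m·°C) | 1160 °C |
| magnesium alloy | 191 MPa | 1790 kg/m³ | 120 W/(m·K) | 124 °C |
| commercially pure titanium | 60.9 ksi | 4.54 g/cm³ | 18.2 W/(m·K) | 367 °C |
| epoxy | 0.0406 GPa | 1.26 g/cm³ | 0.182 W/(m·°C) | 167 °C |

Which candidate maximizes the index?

beryllium

Screen on constraints: k ≥ 131 W/(m·K); max service T ≥ 267 °C. Survivors: beryllium, molybdenum.
In SI units:
  beryllium: σ_y = 297.0 MPa, ρ = 1840 kg/m³
  molybdenum: σ_y = 522.0 MPa, ρ = 10240 kg/m³
  beryllium: M = 161 kN·m/kg
  molybdenum: M = 51.0 kN·m/kg
Beryllium has the largest M.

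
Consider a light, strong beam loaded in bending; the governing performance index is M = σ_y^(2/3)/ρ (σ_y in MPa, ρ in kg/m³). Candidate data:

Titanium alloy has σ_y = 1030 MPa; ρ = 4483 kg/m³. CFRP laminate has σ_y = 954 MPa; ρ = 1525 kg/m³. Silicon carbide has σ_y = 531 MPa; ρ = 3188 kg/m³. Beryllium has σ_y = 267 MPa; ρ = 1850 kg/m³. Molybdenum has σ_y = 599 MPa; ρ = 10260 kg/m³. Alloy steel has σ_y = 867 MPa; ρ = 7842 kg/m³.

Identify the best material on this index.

Per-candidate index values:
  CFRP laminate: M = 63.5×10⁻³
  titanium alloy: M = 22.8×10⁻³
  beryllium: M = 22.4×10⁻³
  silicon carbide: M = 20.6×10⁻³
  alloy steel: M = 11.6×10⁻³
  molybdenum: M = 6.93×10⁻³
The maximum is for CFRP laminate.

CFRP laminate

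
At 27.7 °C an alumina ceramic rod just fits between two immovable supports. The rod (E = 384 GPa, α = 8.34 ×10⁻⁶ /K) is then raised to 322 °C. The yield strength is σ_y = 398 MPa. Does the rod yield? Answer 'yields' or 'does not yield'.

ΔT = 294.3 K. Constrained thermal stress σ = E·α·ΔT = 384.0×10³ MPa × 8.34×10⁻⁶ × 294.3 = 943 MPa (compressive).
Compare to σ_y = 398 MPa: σ ≥ σ_y, so it yields.

yields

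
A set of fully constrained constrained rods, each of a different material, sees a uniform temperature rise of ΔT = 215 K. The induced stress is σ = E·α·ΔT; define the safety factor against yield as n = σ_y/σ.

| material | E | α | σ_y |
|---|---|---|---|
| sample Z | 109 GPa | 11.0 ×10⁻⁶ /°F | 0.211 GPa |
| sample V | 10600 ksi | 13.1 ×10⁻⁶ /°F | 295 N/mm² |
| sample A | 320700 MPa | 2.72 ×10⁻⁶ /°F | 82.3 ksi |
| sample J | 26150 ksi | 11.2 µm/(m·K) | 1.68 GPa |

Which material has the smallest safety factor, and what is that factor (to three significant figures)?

Converting E to GPa, α to ×10⁻⁶/K, σ_y to MPa, then σ and n for each:
  sample Z: E = 109.0, α = 19.8, σ_y = 211.0 → σ = 464 MPa, n = 0.455
  sample V: E = 73.08, α = 23.6, σ_y = 295.0 → σ = 371 MPa, n = 0.796
  sample A: E = 320.7, α = 4.90, σ_y = 567.4 → σ = 338 MPa, n = 1.68
  sample J: E = 180.3, α = 11.2, σ_y = 1680 → σ = 434 MPa, n = 3.87
The minimum is sample Z at n = 0.455.

sample Z, n = 0.455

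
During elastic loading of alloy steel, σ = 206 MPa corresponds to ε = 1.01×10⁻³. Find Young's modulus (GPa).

E = σ/ε = 206 MPa / 1.01×10⁻³ = 204000 MPa = 204 GPa.

204 GPa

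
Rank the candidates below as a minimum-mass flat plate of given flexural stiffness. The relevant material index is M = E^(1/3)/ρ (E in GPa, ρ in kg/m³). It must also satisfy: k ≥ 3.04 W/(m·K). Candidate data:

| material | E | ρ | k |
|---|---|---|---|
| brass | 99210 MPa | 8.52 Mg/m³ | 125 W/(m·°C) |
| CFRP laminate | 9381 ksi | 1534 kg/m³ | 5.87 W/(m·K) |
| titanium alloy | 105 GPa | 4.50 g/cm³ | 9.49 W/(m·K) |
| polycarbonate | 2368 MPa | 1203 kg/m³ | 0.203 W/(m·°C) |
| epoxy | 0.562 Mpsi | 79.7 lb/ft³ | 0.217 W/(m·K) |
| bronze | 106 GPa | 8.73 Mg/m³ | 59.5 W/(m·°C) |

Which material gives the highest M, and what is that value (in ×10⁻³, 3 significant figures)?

Screen on constraints: k ≥ 3.04 W/(m·K). Survivors: brass, CFRP laminate, titanium alloy, bronze.
In SI units:
  brass: E = 99.21 GPa, ρ = 8520 kg/m³
  CFRP laminate: E = 64.68 GPa, ρ = 1534 kg/m³
  titanium alloy: E = 105.0 GPa, ρ = 4500 kg/m³
  bronze: E = 106.0 GPa, ρ = 8730 kg/m³
  CFRP laminate: M = 2.62×10⁻³
  titanium alloy: M = 1.05×10⁻³
  brass: M = 0.543×10⁻³
  bronze: M = 0.542×10⁻³
CFRP laminate has the largest M.

CFRP laminate, M = 2.62×10⁻³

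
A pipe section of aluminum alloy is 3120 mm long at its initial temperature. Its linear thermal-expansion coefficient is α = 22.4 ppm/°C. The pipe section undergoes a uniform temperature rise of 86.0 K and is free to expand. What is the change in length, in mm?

ΔL = α·L₀·ΔT = 22.4×10⁻⁶ × 3120 mm × 86.00 K = 6.01 mm.

6.01 mm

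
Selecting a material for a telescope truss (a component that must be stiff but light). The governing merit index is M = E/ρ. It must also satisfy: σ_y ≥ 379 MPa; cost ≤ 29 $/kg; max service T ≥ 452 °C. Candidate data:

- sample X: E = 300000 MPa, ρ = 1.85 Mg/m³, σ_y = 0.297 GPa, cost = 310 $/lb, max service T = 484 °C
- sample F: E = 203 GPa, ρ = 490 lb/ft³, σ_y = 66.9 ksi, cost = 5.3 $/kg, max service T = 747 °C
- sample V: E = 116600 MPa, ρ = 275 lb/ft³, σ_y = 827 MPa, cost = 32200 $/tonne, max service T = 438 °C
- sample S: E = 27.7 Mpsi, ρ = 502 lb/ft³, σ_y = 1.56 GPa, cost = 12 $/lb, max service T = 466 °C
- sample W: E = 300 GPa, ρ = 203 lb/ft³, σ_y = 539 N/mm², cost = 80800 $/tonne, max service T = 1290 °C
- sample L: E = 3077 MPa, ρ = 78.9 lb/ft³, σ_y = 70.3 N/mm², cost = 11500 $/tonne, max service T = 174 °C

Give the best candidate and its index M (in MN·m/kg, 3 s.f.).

Screen on constraints: σ_y ≥ 379 MPa; cost ≤ 29 $/kg; max service T ≥ 452 °C. Survivors: sample F, sample S.
Normalizing units and computing the index:
  sample F: E = 203.0 GPa, ρ = 7849 kg/m³
  sample S: E = 191.0 GPa, ρ = 8041 kg/m³
  sample F: M = 25.9 MN·m/kg
  sample S: M = 23.8 MN·m/kg
Sample F ranks first.

sample F, M = 25.9 MN·m/kg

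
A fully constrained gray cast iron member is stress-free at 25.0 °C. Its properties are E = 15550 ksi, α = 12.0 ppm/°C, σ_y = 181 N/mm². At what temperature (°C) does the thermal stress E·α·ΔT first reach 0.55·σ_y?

E = 15550 ksi = 107.2 GPa.
σ_y = 181 N/mm² = 181.0 MPa.
E·α·ΔT = 99.55 MPa ⇒ ΔT = 99.55 / (107.2×10³ × 12.0×10⁻⁶) = 77.38 K.
T = 25.0 + 77.38 = 102.4 °C.

102 °C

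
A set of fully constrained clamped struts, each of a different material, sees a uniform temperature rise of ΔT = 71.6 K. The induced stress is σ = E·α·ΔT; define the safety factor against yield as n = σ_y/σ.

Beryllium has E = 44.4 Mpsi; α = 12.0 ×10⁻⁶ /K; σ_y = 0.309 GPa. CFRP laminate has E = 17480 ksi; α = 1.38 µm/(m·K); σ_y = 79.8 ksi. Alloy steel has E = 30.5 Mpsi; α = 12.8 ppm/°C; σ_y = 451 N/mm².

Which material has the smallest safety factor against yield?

beryllium

With everything in SI (GPa, ×10⁻⁶/K, MPa):
  beryllium: E = 306.1, α = 12.0, σ_y = 309.0 → σ = 263 MPa, n = 1.17
  CFRP laminate: E = 120.5, α = 1.38, σ_y = 550.2 → σ = 11.9 MPa, n = 46.2
  alloy steel: E = 210.3, α = 12.8, σ_y = 451.0 → σ = 193 MPa, n = 2.34
The minimum is beryllium at n = 1.17.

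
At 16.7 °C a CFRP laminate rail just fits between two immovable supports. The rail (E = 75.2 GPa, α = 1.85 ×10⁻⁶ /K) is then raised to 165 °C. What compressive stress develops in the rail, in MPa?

20.6 MPa

ΔT = 148.3 K. Constrained thermal stress σ = E·α·ΔT = 75.20×10³ MPa × 1.85×10⁻⁶ × 148.3 = 20.6 MPa (compressive).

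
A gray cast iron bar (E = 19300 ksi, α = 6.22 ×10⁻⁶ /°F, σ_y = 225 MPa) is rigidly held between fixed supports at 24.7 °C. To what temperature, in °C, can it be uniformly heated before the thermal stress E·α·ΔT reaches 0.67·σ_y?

E = 19300 ksi = 133.1 GPa.
α = 6.22×10⁻⁶/°F × 9/5 = 11.2×10⁻⁶/K.
E·α·ΔT = 150.8 MPa ⇒ ΔT = 150.8 / (133.1×10³ × 11.2×10⁻⁶) = 101.2 K.
T = 24.7 + 101.2 = 125.9 °C.

126 °C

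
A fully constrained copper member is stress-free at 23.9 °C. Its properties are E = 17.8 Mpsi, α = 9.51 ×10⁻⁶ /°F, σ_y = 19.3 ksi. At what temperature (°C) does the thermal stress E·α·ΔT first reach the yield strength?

87.2 °C

E = 17.8 Mpsi = 122.7 GPa.
α = 9.51×10⁻⁶/°F × 9/5 = 17.1×10⁻⁶/K.
σ_y = 19.3 ksi = 133.1 MPa.
E·α·ΔT = 133.1 MPa ⇒ ΔT = 133.1 / (122.7×10³ × 17.1×10⁻⁶) = 63.34 K.
T = 23.9 + 63.34 = 87.24 °C.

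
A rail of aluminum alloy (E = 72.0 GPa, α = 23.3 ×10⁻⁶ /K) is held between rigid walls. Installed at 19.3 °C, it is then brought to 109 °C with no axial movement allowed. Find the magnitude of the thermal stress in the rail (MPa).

ΔT = 89.70 K. Constrained thermal stress σ = E·α·ΔT = 72.00×10³ MPa × 23.3×10⁻⁶ × 89.70 = 150 MPa (compressive).

150 MPa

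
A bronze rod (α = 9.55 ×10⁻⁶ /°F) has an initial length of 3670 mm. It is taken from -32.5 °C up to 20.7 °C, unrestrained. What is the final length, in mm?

3673.4 mm

Convert α: 9.55×10⁻⁶/°F × (9/5) = 17.2×10⁻⁶/K.
ΔT = 20.7 − (-32.5) = 53.20 K.
ΔL = α·L₀·ΔT = 17.2×10⁻⁶ × 3670 mm × 53.20 K = 3.36 mm.
L = L₀ + ΔL = 3670 + 3.36 = 3673.4 mm.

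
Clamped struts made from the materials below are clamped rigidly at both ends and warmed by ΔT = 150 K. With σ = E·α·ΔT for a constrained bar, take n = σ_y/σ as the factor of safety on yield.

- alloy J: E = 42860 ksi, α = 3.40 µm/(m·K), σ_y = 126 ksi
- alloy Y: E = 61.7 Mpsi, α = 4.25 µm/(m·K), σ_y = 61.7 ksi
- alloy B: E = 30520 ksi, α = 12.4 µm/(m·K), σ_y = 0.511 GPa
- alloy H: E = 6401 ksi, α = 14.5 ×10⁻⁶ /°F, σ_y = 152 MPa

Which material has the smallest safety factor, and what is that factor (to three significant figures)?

alloy H, n = 0.880

Converting E to GPa, α to ×10⁻⁶/K, σ_y to MPa, then σ and n for each:
  alloy J: E = 295.5, α = 3.40, σ_y = 868.7 → σ = 151 MPa, n = 5.76
  alloy Y: E = 425.4, α = 4.25, σ_y = 425.4 → σ = 271 MPa, n = 1.57
  alloy B: E = 210.4, α = 12.4, σ_y = 511.0 → σ = 391 MPa, n = 1.31
  alloy H: E = 44.13, α = 26.1, σ_y = 152.0 → σ = 173 MPa, n = 0.880
Alloy H has the lowest safety factor, n = 0.880.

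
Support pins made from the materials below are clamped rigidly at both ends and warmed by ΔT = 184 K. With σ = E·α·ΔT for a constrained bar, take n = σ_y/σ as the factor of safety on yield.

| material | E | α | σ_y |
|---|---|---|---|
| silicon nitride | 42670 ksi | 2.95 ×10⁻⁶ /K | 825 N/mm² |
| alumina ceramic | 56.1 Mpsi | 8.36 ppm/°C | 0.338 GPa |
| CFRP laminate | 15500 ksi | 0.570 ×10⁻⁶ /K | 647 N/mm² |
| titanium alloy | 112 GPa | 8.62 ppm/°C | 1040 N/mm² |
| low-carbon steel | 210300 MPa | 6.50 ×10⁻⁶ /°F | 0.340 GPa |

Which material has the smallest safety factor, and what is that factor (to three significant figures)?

With everything in SI (GPa, ×10⁻⁶/K, MPa):
  silicon nitride: E = 294.2, α = 2.95, σ_y = 825.0 → σ = 160 MPa, n = 5.17
  alumina ceramic: E = 386.8, α = 8.36, σ_y = 338.0 → σ = 595 MPa, n = 0.568
  CFRP laminate: E = 106.9, α = 0.570, σ_y = 647.0 → σ = 11.2 MPa, n = 57.7
  titanium alloy: E = 112.0, α = 8.62, σ_y = 1040 → σ = 178 MPa, n = 5.85
  low-carbon steel: E = 210.3, α = 11.7, σ_y = 340.0 → σ = 453 MPa, n = 0.751
Alumina ceramic has the lowest safety factor, n = 0.568.

alumina ceramic, n = 0.568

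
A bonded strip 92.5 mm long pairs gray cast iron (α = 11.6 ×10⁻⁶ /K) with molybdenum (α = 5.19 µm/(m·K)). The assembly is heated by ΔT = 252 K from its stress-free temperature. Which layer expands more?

gray cast iron

α(gray cast iron) = 11.6×10⁻⁶/K vs α(molybdenum) = 5.19×10⁻⁶/K.
Higher α expands more for the same ΔT: gray cast iron.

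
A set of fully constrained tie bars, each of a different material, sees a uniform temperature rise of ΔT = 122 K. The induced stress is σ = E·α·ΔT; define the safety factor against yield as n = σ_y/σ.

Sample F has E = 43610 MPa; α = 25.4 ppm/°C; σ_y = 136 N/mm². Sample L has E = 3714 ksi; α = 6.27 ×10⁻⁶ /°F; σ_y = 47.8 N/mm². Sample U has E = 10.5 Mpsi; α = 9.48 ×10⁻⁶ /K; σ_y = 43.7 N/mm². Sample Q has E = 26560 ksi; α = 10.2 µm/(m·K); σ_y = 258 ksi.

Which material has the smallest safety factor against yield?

sample U

Converting E to GPa, α to ×10⁻⁶/K, σ_y to MPa, then σ and n for each:
  sample F: E = 43.61, α = 25.4, σ_y = 136.0 → σ = 135 MPa, n = 1.01
  sample L: E = 25.61, α = 11.3, σ_y = 47.80 → σ = 35.3 MPa, n = 1.36
  sample U: E = 72.39, α = 9.48, σ_y = 43.70 → σ = 83.7 MPa, n = 0.522
  sample Q: E = 183.1, α = 10.2, σ_y = 1779 → σ = 228 MPa, n = 7.81
The minimum is sample U at n = 0.522.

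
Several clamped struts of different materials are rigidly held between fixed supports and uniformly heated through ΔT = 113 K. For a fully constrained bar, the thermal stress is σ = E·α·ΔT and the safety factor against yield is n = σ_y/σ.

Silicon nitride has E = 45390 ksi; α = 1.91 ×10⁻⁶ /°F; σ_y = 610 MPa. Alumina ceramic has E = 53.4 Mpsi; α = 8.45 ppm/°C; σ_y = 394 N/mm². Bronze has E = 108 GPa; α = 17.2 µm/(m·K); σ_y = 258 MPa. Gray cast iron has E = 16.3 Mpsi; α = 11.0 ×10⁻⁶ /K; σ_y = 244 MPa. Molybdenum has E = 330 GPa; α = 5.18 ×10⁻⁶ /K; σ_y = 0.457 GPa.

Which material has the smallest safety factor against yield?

alumina ceramic

Converting E to GPa, α to ×10⁻⁶/K, σ_y to MPa, then σ and n for each:
  silicon nitride: E = 313.0, α = 3.44, σ_y = 610.0 → σ = 122 MPa, n = 5.02
  alumina ceramic: E = 368.2, α = 8.45, σ_y = 394.0 → σ = 352 MPa, n = 1.12
  bronze: E = 108.0, α = 17.2, σ_y = 258.0 → σ = 210 MPa, n = 1.23
  gray cast iron: E = 112.4, α = 11.0, σ_y = 244.0 → σ = 140 MPa, n = 1.75
  molybdenum: E = 330.0, α = 5.18, σ_y = 457.0 → σ = 193 MPa, n = 2.37
Smallest n: alumina ceramic with n = 1.12.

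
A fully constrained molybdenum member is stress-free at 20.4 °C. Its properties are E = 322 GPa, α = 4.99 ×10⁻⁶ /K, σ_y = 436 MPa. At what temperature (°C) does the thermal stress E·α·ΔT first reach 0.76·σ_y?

E·α·ΔT = 331.4 MPa ⇒ ΔT = 331.4 / (322.0×10³ × 4.99×10⁻⁶) = 206.2 K.
T = 20.4 + 206.2 = 226.6 °C.

227 °C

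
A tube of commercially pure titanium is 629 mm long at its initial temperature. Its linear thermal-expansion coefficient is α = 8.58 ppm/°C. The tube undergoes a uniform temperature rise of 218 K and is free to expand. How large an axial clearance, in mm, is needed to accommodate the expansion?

1.18 mm

ΔL = α·L₀·ΔT = 8.58×10⁻⁶ × 629 mm × 218.0 K = 1.18 mm.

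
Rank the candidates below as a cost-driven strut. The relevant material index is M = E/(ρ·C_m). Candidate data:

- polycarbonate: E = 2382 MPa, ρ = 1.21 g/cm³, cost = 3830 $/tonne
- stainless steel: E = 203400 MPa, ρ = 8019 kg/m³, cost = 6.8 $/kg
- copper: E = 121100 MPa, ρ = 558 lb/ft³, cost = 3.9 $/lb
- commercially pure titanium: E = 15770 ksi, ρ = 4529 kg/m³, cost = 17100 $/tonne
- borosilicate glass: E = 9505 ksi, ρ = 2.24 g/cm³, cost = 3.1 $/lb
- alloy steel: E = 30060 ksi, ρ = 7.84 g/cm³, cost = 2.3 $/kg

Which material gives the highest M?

After converting to SI:
  polycarbonate: E = 2.382 GPa, ρ = 1210 kg/m³, cost = 3.830 $/kg
  stainless steel: E = 203.4 GPa, ρ = 8019 kg/m³, cost = 6.800 $/kg
  copper: E = 121.1 GPa, ρ = 8938 kg/m³, cost = 8.598 $/kg
  commercially pure titanium: E = 108.7 GPa, ρ = 4529 kg/m³, cost = 17.10 $/kg
  borosilicate glass: E = 65.53 GPa, ρ = 2240 kg/m³, cost = 6.834 $/kg
  alloy steel: E = 207.3 GPa, ρ = 7840 kg/m³, cost = 2.300 $/kg
  alloy steel: M = 11.5 MN·m per $
  borosilicate glass: M = 4.28 MN·m per $
  stainless steel: M = 3.73 MN·m per $
  copper: M = 1.58 MN·m per $
  commercially pure titanium: M = 1.40 MN·m per $
  polycarbonate: M = 0.514 MN·m per $
Highest index: alloy steel.

alloy steel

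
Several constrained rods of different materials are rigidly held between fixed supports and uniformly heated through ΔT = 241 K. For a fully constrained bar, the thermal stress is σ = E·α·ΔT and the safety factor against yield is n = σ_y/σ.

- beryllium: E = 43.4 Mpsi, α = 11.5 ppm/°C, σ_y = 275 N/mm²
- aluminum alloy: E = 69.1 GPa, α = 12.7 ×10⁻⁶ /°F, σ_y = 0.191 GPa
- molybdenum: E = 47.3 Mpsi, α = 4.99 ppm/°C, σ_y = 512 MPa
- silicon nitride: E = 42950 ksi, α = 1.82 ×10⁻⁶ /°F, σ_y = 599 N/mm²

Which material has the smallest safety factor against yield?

beryllium

Per material, after unit conversion:
  beryllium: E = 299.2, α = 11.5, σ_y = 275.0 → σ = 829 MPa, n = 0.332
  aluminum alloy: E = 69.10, α = 22.9, σ_y = 191.0 → σ = 381 MPa, n = 0.502
  molybdenum: E = 326.1, α = 4.99, σ_y = 512.0 → σ = 392 MPa, n = 1.31
  silicon nitride: E = 296.1, α = 3.28, σ_y = 599.0 → σ = 234 MPa, n = 2.56
Beryllium has the lowest safety factor, n = 0.332.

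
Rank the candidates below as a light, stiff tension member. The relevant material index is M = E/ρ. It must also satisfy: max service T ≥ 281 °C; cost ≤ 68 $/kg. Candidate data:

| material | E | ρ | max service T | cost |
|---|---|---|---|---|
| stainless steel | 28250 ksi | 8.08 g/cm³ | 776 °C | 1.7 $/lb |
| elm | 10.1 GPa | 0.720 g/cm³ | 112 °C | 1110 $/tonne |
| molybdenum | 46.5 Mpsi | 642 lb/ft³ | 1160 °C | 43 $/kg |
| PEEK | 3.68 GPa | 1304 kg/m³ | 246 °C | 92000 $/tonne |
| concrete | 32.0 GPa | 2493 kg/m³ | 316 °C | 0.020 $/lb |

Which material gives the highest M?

molybdenum

Screen on constraints: max service T ≥ 281 °C; cost ≤ 68 $/kg. Survivors: stainless steel, molybdenum, concrete.
In SI units:
  stainless steel: E = 194.8 GPa, ρ = 8080 kg/m³
  molybdenum: E = 320.6 GPa, ρ = 10280 kg/m³
  concrete: E = 32.00 GPa, ρ = 2493 kg/m³
  molybdenum: M = 31.2 MN·m/kg
  stainless steel: M = 24.1 MN·m/kg
  concrete: M = 12.8 MN·m/kg
Highest index: molybdenum.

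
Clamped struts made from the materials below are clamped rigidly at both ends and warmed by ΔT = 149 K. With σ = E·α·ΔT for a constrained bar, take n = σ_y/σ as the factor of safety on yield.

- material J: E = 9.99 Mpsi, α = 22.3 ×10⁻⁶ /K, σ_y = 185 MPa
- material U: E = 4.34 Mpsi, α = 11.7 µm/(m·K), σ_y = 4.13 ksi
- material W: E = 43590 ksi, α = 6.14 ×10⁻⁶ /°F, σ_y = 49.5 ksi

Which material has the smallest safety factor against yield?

In consistent units (E in GPa, α in ×10⁻⁶/K, σ_y in MPa):
  material J: E = 68.88, α = 22.3, σ_y = 185.0 → σ = 229 MPa, n = 0.808
  material U: E = 29.92, α = 11.7, σ_y = 28.48 → σ = 52.2 MPa, n = 0.546
  material W: E = 300.5, α = 11.1, σ_y = 341.3 → σ = 495 MPa, n = 0.690
The minimum is material U at n = 0.546.

material U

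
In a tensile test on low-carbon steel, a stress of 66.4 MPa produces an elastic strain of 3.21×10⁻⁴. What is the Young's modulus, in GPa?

207 GPa

E = σ/ε = 66.4 MPa / 3.21×10⁻⁴ = 206900 MPa = 207 GPa.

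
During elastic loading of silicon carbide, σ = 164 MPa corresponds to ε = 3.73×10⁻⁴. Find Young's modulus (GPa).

440 GPa

E = σ/ε = 164 MPa / 3.73×10⁻⁴ = 439700 MPa = 440 GPa.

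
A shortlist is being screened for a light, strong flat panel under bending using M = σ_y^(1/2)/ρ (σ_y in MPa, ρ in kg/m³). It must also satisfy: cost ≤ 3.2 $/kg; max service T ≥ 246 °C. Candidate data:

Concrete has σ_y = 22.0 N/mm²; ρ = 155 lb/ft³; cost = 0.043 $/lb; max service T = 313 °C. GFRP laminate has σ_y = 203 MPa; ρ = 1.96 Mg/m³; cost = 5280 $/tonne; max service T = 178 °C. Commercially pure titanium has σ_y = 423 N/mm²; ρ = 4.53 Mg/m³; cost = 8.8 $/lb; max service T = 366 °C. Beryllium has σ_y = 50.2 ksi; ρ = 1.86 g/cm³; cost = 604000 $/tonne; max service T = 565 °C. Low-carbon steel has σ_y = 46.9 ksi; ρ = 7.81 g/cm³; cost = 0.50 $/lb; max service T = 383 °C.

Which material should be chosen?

low-carbon steel

Screen on constraints: cost ≤ 3.2 $/kg; max service T ≥ 246 °C. Survivors: concrete, low-carbon steel.
Convert each candidate to consistent units, then evaluate M:
  concrete: σ_y = 22.00 MPa, ρ = 2483 kg/m³
  low-carbon steel: σ_y = 323.4 MPa, ρ = 7810 kg/m³
  low-carbon steel: M = 2.30×10⁻³
  concrete: M = 1.89×10⁻³
Low-carbon steel has the largest M.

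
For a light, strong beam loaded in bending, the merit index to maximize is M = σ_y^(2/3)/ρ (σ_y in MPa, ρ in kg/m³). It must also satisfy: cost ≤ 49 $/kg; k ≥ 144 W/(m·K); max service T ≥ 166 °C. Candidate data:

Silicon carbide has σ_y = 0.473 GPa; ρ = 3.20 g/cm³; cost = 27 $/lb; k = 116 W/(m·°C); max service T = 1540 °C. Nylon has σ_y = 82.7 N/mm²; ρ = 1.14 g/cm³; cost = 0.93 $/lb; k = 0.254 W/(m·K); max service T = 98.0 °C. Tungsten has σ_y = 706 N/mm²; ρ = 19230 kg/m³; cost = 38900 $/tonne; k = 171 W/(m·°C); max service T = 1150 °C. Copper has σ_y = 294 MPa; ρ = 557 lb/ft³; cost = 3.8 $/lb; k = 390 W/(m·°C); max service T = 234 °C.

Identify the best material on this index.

Screen on constraints: cost ≤ 49 $/kg; k ≥ 144 W/(m·K); max service T ≥ 166 °C. Survivors: tungsten, copper.
Putting every candidate on a common basis:
  tungsten: σ_y = 706.0 MPa, ρ = 19230 kg/m³
  copper: σ_y = 294.0 MPa, ρ = 8922 kg/m³
  copper: M = 4.96×10⁻³
  tungsten: M = 4.12×10⁻³
Copper ranks first.

copper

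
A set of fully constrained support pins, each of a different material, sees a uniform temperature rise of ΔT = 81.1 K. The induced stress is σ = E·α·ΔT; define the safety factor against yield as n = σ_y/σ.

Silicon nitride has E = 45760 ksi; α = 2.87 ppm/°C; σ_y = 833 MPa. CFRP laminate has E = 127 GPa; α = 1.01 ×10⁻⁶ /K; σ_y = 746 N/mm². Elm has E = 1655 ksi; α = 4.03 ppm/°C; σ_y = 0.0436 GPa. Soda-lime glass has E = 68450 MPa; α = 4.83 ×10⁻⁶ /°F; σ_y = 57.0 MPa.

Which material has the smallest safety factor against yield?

Per material, after unit conversion:
  silicon nitride: E = 315.5, α = 2.87, σ_y = 833.0 → σ = 73.4 MPa, n = 11.3
  CFRP laminate: E = 127.0, α = 1.01, σ_y = 746.0 → σ = 10.4 MPa, n = 71.7
  elm: E = 11.41, α = 4.03, σ_y = 43.60 → σ = 3.73 MPa, n = 11.7
  soda-lime glass: E = 68.45, α = 8.69, σ_y = 57.00 → σ = 48.3 MPa, n = 1.18
The minimum is soda-lime glass at n = 1.18.

soda-lime glass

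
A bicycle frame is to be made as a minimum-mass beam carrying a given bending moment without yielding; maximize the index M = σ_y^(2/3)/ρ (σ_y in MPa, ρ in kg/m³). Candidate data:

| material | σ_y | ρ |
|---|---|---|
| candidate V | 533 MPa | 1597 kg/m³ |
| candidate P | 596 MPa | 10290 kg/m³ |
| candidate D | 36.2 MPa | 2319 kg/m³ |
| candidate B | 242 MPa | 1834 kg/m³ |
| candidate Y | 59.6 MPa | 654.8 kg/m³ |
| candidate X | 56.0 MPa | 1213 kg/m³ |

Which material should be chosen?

candidate V

Per-candidate index values:
  candidate V: M = 41.2×10⁻³
  candidate Y: M = 23.3×10⁻³
  candidate B: M = 21.2×10⁻³
  candidate X: M = 12.1×10⁻³
  candidate P: M = 6.88×10⁻³
  candidate D: M = 4.72×10⁻³
Highest index: candidate V.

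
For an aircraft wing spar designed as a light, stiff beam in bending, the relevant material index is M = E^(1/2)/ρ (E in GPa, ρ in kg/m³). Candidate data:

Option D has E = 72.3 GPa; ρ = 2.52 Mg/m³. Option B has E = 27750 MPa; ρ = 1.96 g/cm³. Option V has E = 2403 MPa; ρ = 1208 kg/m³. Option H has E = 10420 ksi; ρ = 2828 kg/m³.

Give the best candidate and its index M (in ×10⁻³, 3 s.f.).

option D, M = 3.37×10⁻³

In SI units:
  option D: E = 72.30 GPa, ρ = 2520 kg/m³
  option B: E = 27.75 GPa, ρ = 1960 kg/m³
  option V: E = 2.403 GPa, ρ = 1208 kg/m³
  option H: E = 71.84 GPa, ρ = 2828 kg/m³
  option D: M = 3.37×10⁻³
  option H: M = 3.00×10⁻³
  option B: M = 2.69×10⁻³
  option V: M = 1.28×10⁻³
Highest index: option D.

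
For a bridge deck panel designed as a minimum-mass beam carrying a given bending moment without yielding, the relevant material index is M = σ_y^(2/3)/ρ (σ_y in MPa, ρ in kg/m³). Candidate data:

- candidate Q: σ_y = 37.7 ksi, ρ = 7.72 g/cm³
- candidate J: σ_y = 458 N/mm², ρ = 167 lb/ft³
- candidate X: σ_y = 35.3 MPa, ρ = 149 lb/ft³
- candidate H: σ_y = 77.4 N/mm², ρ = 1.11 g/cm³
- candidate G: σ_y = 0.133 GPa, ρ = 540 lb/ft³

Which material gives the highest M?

Normalizing units and computing the index:
  candidate Q: σ_y = 259.9 MPa, ρ = 7720 kg/m³
  candidate J: σ_y = 458.0 MPa, ρ = 2675 kg/m³
  candidate X: σ_y = 35.30 MPa, ρ = 2387 kg/m³
  candidate H: σ_y = 77.40 MPa, ρ = 1110 kg/m³
  candidate G: σ_y = 133.0 MPa, ρ = 8650 kg/m³
  candidate J: M = 22.2×10⁻³
  candidate H: M = 16.4×10⁻³
  candidate Q: M = 5.28×10⁻³
  candidate X: M = 4.51×10⁻³
  candidate G: M = 3.01×10⁻³
Candidate J has the largest M.

candidate J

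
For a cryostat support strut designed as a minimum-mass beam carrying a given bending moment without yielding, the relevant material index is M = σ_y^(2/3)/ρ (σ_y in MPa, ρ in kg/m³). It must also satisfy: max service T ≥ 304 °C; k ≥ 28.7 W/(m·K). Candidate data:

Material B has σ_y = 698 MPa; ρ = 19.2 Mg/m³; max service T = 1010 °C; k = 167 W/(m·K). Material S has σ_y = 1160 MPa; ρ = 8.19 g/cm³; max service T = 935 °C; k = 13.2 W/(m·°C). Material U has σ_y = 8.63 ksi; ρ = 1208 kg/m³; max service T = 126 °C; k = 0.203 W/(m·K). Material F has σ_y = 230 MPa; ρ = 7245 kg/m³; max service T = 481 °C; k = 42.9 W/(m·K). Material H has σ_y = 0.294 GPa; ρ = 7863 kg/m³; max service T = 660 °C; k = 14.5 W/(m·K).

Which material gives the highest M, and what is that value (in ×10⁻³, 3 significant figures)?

material F, M = 5.18×10⁻³

Screen on constraints: max service T ≥ 304 °C; k ≥ 28.7 W/(m·K). Survivors: material B, material F.
After converting to SI:
  material B: σ_y = 698.0 MPa, ρ = 19200 kg/m³
  material F: σ_y = 230.0 MPa, ρ = 7245 kg/m³
  material F: M = 5.18×10⁻³
  material B: M = 4.10×10⁻³
Material F ranks first.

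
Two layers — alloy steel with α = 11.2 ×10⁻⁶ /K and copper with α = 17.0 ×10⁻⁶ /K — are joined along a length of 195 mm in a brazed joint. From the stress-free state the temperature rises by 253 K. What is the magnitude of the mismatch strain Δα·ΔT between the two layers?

1.47×10⁻³

Δα = |11.2 − 17.0|×10⁻⁶/K = 5.80×10⁻⁶/K.
Mismatch strain = Δα·ΔT = 5.80×10⁻⁶ × 253.0 = 1.47×10⁻³.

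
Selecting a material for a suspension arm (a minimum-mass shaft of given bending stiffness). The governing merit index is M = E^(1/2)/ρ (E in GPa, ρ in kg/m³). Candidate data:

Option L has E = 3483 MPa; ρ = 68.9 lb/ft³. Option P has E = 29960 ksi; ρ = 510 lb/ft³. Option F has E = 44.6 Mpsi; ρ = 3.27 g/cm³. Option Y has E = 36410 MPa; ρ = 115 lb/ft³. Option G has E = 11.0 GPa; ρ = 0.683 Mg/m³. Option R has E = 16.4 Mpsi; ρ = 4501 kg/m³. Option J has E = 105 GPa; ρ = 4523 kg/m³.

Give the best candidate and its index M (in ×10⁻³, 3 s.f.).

Putting every candidate on a common basis:
  option L: E = 3.483 GPa, ρ = 1104 kg/m³
  option P: E = 206.6 GPa, ρ = 8169 kg/m³
  option F: E = 307.5 GPa, ρ = 3270 kg/m³
  option Y: E = 36.41 GPa, ρ = 1842 kg/m³
  option G: E = 11.00 GPa, ρ = 683.0 kg/m³
  option R: E = 113.1 GPa, ρ = 4501 kg/m³
  option J: E = 105.0 GPa, ρ = 4523 kg/m³
  option F: M = 5.36×10⁻³
  option G: M = 4.86×10⁻³
  option Y: M = 3.28×10⁻³
  option R: M = 2.36×10⁻³
  option J: M = 2.27×10⁻³
  option P: M = 1.76×10⁻³
  option L: M = 1.69×10⁻³
Highest index: option F.

option F, M = 5.36×10⁻³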